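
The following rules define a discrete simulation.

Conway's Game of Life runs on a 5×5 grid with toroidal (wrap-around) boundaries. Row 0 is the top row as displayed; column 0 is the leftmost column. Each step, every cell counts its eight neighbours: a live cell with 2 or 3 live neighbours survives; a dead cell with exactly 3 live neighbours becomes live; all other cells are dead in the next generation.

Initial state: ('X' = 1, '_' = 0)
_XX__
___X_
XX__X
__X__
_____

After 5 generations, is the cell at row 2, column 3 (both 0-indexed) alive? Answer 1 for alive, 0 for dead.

0

t=0: _XX__
___X_
XX__X
__X__
_____
t=1: __X__
___XX
XXXXX
XX___
_XX__
t=2: _XX__
_____
_____
_____
X_X__
t=3: _XX__
_____
_____
_____
__X__
t=4: _XX__
_____
_____
_____
_XX__
t=5: _XX__
_____
_____
_____
_XX__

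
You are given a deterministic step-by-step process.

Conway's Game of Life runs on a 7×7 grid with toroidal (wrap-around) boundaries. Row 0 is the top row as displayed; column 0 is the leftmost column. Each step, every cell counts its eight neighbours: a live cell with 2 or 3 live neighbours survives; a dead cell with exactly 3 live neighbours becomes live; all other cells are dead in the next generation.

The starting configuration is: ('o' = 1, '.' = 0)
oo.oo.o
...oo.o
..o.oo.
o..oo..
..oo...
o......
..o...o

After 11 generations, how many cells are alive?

step 0: oo.oo.o
...oo.o
..o.oo.
o..oo..
..oo...
o......
..o...o
step 1: .o..o.o
.o....o
..o...o
.o...o.
.oooo..
.ooo...
..oo.oo
step 2: .o.oo.o
.oo...o
.oo..oo
oo..oo.
o...o..
o....o.
.....oo
step 3: .o.oo.o
....o.o
...oo..
..ooo..
o...o..
o...oo.
.......
step 4: o..oo..
o.o....
..o....
..o..o.
.o....o
....ooo
o..o..o
step 5: o.ooo..
..o....
..oo...
.oo....
o...o.o
....o..
o..o...
step 6: ..o.o..
....o..
...o...
ooo....
oo.o.o.
o..oooo
.oo....
step 7: .oo....
....o..
.ooo...
o..oo.o
...o.o.
...o.o.
ooo...o
step 8: ..oo...
.......
ooo..o.
oo...oo
..oo.o.
oo.o.o.
o..o..o
step 9: ..oo...
...o...
..o..o.
...o.o.
...o.o.
oo.o.o.
o..o..o
step 10: ..ooo..
...oo..
..oo...
..oo.oo
...o.o.
oo.o.o.
o..o..o
step 11: ..o..o.
.......
.....o.
.....oo
oo.o.o.
oo.o.o.
o....oo

16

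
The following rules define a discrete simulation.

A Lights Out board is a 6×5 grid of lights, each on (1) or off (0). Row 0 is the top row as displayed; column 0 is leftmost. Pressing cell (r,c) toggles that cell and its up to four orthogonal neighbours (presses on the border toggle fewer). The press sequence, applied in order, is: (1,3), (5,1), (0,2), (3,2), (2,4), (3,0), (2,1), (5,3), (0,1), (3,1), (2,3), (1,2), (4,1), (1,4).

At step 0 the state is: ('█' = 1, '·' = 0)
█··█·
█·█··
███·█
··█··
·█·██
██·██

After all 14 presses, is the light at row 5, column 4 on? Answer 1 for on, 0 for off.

step 0: █··█·
█·█··
███·█
··█··
·█·██
██·██
step 1: █····
█··██
█████
··█··
·█·██
██·██
step 2: █····
█··██
█████
··█··
···██
··███
step 3: ████·
█·███
█████
··█··
···██
··███
step 4: ████·
█·███
██·██
·█·█·
··███
··███
step 5: ████·
█·██·
██···
·█·██
··███
··███
step 6: ████·
█·██·
·█···
█··██
█·███
··███
step 7: ████·
████·
█·█··
██·██
█·███
··███
step 8: ████·
████·
█·█··
██·██
█·█·█
·····
step 9: ···█·
█·██·
█·█··
██·██
█·█·█
·····
step 10: ···█·
█·██·
███··
··███
███·█
·····
step 11: ···█·
█·█··
██·██
··█·█
███·█
·····
step 12: ··██·
██·█·
█████
··█·█
███·█
·····
step 13: ··██·
██·█·
█████
·██·█
····█
·█···
step 14: ··███
██··█
████·
·██·█
····█
·█···

0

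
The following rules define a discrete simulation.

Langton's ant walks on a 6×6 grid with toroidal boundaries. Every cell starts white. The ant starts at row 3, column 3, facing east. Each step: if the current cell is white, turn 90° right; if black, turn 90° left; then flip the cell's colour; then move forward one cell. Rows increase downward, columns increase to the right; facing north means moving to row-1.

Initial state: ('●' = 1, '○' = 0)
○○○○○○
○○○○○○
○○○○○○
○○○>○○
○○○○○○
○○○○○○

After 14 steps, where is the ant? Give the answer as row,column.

k=0  ○○○○○○
○○○○○○
○○○○○○
○○○>○○
○○○○○○
○○○○○○
k=1  ○○○○○○
○○○○○○
○○○○○○
○○○●○○
○○○v○○
○○○○○○
k=2  ○○○○○○
○○○○○○
○○○○○○
○○○●○○
○○<●○○
○○○○○○
k=3  ○○○○○○
○○○○○○
○○○○○○
○○^●○○
○○●●○○
○○○○○○
k=4  ○○○○○○
○○○○○○
○○○○○○
○○●>○○
○○●●○○
○○○○○○
k=5  ○○○○○○
○○○○○○
○○○^○○
○○●○○○
○○●●○○
○○○○○○
k=6  ○○○○○○
○○○○○○
○○○●>○
○○●○○○
○○●●○○
○○○○○○
k=7  ○○○○○○
○○○○○○
○○○●●○
○○●○v○
○○●●○○
○○○○○○
k=8  ○○○○○○
○○○○○○
○○○●●○
○○●<●○
○○●●○○
○○○○○○
k=9  ○○○○○○
○○○○○○
○○○^●○
○○●●●○
○○●●○○
○○○○○○
k=10  ○○○○○○
○○○○○○
○○<○●○
○○●●●○
○○●●○○
○○○○○○
k=11  ○○○○○○
○○^○○○
○○●○●○
○○●●●○
○○●●○○
○○○○○○
k=12  ○○○○○○
○○●>○○
○○●○●○
○○●●●○
○○●●○○
○○○○○○
k=13  ○○○○○○
○○●●○○
○○●v●○
○○●●●○
○○●●○○
○○○○○○
k=14  ○○○○○○
○○●●○○
○○<●●○
○○●●●○
○○●●○○
○○○○○○

2,2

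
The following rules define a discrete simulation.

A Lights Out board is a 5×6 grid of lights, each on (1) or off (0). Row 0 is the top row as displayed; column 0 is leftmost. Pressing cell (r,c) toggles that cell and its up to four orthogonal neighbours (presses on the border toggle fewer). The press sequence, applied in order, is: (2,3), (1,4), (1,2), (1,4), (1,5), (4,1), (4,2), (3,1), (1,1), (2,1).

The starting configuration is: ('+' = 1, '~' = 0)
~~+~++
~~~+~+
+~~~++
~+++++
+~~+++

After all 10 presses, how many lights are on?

[0] ~~+~++
~~~+~+
+~~~++
~+++++
+~~+++
[1] ~~+~++
~~~~~+
+~++~+
~++~++
+~~+++
[2] ~~+~~+
~~~++~
+~++++
~++~++
+~~+++
[3] ~~~~~+
~++~+~
+~~+++
~++~++
+~~+++
[4] ~~~~++
~+++~+
+~~+~+
~++~++
+~~+++
[5] ~~~~+~
~++++~
+~~+~~
~++~++
+~~+++
[6] ~~~~+~
~++++~
+~~+~~
~~+~++
~+++++
[7] ~~~~+~
~++++~
+~~+~~
~~~~++
~~~~++
[8] ~~~~+~
~++++~
++~+~~
+++~++
~+~~++
[9] ~+~~+~
+~~++~
+~~+~~
+++~++
~+~~++
[10] ~+~~+~
++~++~
~+++~~
+~+~++
~+~~++

16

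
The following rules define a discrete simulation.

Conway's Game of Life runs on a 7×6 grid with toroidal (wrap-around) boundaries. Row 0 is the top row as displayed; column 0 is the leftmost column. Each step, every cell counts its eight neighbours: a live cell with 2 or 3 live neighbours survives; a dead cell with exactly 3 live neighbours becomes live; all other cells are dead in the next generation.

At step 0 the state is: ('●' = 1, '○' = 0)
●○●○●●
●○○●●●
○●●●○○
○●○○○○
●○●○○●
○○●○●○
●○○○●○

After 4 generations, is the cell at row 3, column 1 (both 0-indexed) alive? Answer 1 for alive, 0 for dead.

0

[0] ●○●○●●
●○○●●●
○●●●○○
○●○○○○
●○●○○●
○○●○●○
●○○○●○
[1] ○○○○○○
○○○○○○
○●○●○●
○○○●○○
●○●●○●
●○○○●○
●○○○●○
[2] ○○○○○○
○○○○○○
○○●○●○
○●○●○●
●●●●○●
●○○○●○
○○○○○○
[3] ○○○○○○
○○○○○○
○○●●●○
○○○○○●
○○○●○○
●○●●●○
○○○○○○
[4] ○○○○○○
○○○●○○
○○○●●○
○○●○○○
○○●●○●
○○●●●○
○○○●○○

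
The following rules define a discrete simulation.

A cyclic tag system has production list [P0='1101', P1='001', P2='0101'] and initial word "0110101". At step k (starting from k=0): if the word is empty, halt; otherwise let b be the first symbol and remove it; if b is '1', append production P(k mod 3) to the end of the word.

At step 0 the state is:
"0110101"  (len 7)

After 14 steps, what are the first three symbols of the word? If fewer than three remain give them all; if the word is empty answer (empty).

0) "0110101"  (len 7)
1) "110101"  (len 6)
2) "10101001"  (len 8)
3) "01010010101"  (len 11)
4) "1010010101"  (len 10)
5) "010010101001"  (len 12)
6) "10010101001"  (len 11)
7) "00101010011101"  (len 14)
8) "0101010011101"  (len 13)
9) "101010011101"  (len 12)
10) "010100111011101"  (len 15)
11) "10100111011101"  (len 14)
12) "01001110111010101"  (len 17)
13) "1001110111010101"  (len 16)
14) "001110111010101001"  (len 18)

001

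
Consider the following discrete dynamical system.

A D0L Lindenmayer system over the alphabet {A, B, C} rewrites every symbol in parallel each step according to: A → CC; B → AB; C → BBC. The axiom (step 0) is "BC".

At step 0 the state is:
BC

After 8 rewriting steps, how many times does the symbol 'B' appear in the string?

813

0) BC
1) ABBBC
2) CCABABABBBC
3) BBCBBCCCABCCABCCABABABBBC
4) ABABBBCABABBBCBBCBBCCCABBBCBBCCCABBBCBBCCCABCCABCCABABABBBC
5) CCABCCABABABBBCCCABCCABABABBBCABABBBCABABBBCBBCBBCCCABABAB…BABBBCABABBBCBBCBBCCCABBBCBBCCCABBBCBBCCCABCCABCCABABABBBC  (len 137)
6) BBCBBCCCABBBCBBCCCABCCABCCABABABBBCBBCBBCCCABBBCBBCCCABCCA…BABBBCABABBBCBBCBBCCCABBBCBBCCCABBBCBBCCCABCCABCCABABABBBC  (len 315)
7) ABABBBCABABBBCBBCBBCCCABABABBBCABABBBCBBCBBCCCABBBCBBCCCAB…BABBBCABABBBCBBCBBCCCABBBCBBCCCABBBCBBCCCABCCABCCABABABBBC  (len 729)
8) CCABCCABABABBBCCCABCCABABABBBCABABBBCABABBBCBBCBBCCCABCCAB…BABBBCABABBBCBBCBBCCCABBBCBBCCCABBBCBBCCCABCCABCCABABABBBC  (len 1691)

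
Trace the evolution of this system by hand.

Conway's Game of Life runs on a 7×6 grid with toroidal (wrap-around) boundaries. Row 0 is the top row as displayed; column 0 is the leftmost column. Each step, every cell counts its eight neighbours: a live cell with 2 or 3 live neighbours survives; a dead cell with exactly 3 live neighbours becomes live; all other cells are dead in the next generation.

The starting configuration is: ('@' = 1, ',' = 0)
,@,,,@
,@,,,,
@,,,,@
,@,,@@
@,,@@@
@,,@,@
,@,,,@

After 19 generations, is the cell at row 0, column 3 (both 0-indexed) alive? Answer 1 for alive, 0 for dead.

0) ,@,,,@
,@,,,,
@,,,,@
,@,,@@
@,,@@@
@,,@,@
,@,,,@
1) ,@@,,,
,@,,,@
,@,,@@
,@,@,,
,@@@,,
,@@@,,
,@@,,@
2) ,,,,,,
,@,,@@
,@,,@@
,@,@,,
@,,,@,
,,,,@,
,,,,,,
3) ,,,,,,
,,,,@@
,@,@,@
,@@@,,
,,,@@@
,,,,,@
,,,,,,
4) ,,,,,,
@,,,@@
,@,@,@
,@,,,@
@,,@,@
,,,,,@
,,,,,,
5) ,,,,,@
@,,,@@
,@@,,,
,@,,,@
,,,,,@
@,,,@@
,,,,,,
6) @,,,@@
@@,,@@
,@@,@,
,@@,,,
,,,,,,
@,,,@@
@,,,@,
7) ,,,@,,
,,@,,,
,,,,@,
,@@@,,
@@,,,@
@,,,@,
,@,@,,
8) ,,,@,,
,,,@,,
,@,,,,
,@@@@@
,,,@@@
,,@,@,
,,@@@,
9) ,,,,,,
,,@,,,
@@,,,,
,@,,,@
@@,,,,
,,@,,,
,,@,@,
10) ,,,@,,
,@,,,,
@@@,,,
,,@,,@
@@@,,,
,,@@,,
,,,@,,
11) ,,@,,,
@@,,,,
@,@,,,
,,,@,@
@,,,,,
,,,@,,
,,,@@,
12) ,@@@,,
@,@,,,
@,@,,@
@@,,,@
,,,,@,
,,,@@,
,,@@@,
13) ,,,,@,
@,,,,@
,,@,,,
,@,,@,
@,,@@,
,,@,,@
,@,,,,
14) @,,,,@
,,,,,@
@@,,,@
,@@,@@
@@@@@,
@@@@@@
,,,,,,
15) @,,,,@
,@,,@,
,@@,,,
,,,,,,
,,,,,,
,,,,,,
,,@@,,
16) @@@@@@
,@@,,@
,@@,,,
,,,,,,
,,,,,,
,,,,,,
,,,,,,
17) ,,,@@@
,,,,,@
@@@,,,
,,,,,,
,,,,,,
,,,,,,
@@@@@@
18) ,@,,,,
,@@@,@
@@,,,,
,@,,,,
,,,,,,
@@@@@@
@@@,,,
19) ,,,@,,
,,,,,,
,,,,,,
@@,,,,
,,,@@@
,,,@@@
,,,,@,

1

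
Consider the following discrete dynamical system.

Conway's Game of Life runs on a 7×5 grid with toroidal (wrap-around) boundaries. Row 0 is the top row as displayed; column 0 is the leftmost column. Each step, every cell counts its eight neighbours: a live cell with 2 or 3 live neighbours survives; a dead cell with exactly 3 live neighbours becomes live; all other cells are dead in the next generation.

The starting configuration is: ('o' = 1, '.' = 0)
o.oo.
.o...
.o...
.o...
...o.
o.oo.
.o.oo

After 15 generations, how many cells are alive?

k=0  o.oo.
.o...
.o...
.o...
...o.
o.oo.
.o.oo
k=1  o..o.
oo...
ooo..
..o..
.o.oo
oo...
.....
k=2  oo..o
.....
o.o..
....o
.o.oo
ooo.o
oo..o
k=3  .o..o
....o
.....
.oo.o
.o...
.....
.....
k=4  o....
o....
o..o.
ooo..
ooo..
.....
.....
k=5  .....
oo...
o.o..
...o.
o.o..
.o...
.....
k=6  .....
oo...
o.o.o
..ooo
.oo..
.o...
.....
k=7  .....
oo..o
..o..
....o
oo...
.oo..
.....
k=8  o....
oo...
.o.oo
oo...
ooo..
ooo..
.....
k=9  oo...
.oo..
....o
...o.
....o
o.o..
o....
k=10  o.o..
.oo..
..oo.
...oo
...oo
oo..o
o...o
k=11  o.ooo
.....
.o..o
.....
..o..
.o...
...o.
k=12  ..ooo
.oo..
.....
.....
.....
..o..
oo.o.
k=13  ....o
.oo..
.....
.....
.....
.oo..
oo...
k=14  ..o..
.....
.....
.....
.....
ooo..
ooo..
k=15  ..o..
.....
.....
.....
.o...
o.o..
o..o.

6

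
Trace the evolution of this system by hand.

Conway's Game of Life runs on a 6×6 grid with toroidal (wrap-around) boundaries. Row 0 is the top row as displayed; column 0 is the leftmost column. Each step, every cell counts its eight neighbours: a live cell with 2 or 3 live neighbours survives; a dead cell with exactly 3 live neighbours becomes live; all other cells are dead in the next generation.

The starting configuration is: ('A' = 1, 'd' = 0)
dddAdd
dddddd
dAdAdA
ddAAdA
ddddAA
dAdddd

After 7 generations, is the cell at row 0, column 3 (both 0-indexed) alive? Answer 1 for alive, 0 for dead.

[0] dddAdd
dddddd
dAdAdA
ddAAdA
ddddAA
dAdddd
[1] dddddd
ddAdAd
AddAdd
ddAAdA
AdAAAA
ddddAd
[2] dddAdd
dddAdd
dAdddA
dddddd
AAAddd
ddddAd
[3] dddAAd
ddAdAd
dddddd
ddAddd
dAdddd
dAAAdd
[4] dAddAd
ddddAd
dddAdd
dddddd
dAdAdd
dAdAAd
[5] ddAdAA
dddAAd
dddddd
ddAddd
dddAAd
AAdAAd
[6] AAAddd
dddAAA
dddAdd
dddAdd
dAddAA
AAdddd
[7] ddAAAd
AAdAAA
ddAAdd
ddAAdd
dAAdAA
dddddd

1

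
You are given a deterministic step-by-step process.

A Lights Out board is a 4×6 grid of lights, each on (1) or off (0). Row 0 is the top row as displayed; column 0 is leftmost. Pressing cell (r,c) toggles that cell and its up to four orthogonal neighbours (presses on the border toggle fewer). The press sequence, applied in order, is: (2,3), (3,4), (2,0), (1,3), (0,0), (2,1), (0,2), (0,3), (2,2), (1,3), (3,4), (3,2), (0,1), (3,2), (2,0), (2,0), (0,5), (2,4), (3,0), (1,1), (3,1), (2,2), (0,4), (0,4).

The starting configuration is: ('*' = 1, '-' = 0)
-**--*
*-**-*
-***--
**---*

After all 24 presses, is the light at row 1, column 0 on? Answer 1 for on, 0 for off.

0) -**--*
*-**-*
-***--
**---*
1) -**--*
*-*--*
-*--*-
**-*-*
2) -**--*
*-*--*
-*----
**--*-
3) -**--*
--*--*
*-----
-*--*-
4) -***-*
---***
*--*--
-*--*-
5) *-**-*
*--***
*--*--
-*--*-
6) *-**-*
**-***
-***--
----*-
7) **---*
******
-***--
----*-
8) ******
***-**
-***--
----*-
9) ******
**--**
------
--*-*-
10) ***-**
****-*
---*--
--*-*-
11) ***-**
****-*
---**-
--**-*
12) ***-**
****-*
--***-
-*---*
13) ----**
*-**-*
--***-
-*---*
14) ----**
*-**-*
---**-
--**-*
15) ----**
--**-*
**-**-
*-**-*
16) ----**
*-**-*
---**-
--**-*
17) ------
*-**--
---**-
--**-*
18) ------
*-***-
-----*
--****
19) ------
*-***-
*----*
******
20) -*----
-*-**-
**---*
******
21) -*----
-*-**-
*----*
---***
22) -*----
-****-
****-*
--****
23) -*-***
-***--
****-*
--****
24) -*----
-****-
****-*
--****

0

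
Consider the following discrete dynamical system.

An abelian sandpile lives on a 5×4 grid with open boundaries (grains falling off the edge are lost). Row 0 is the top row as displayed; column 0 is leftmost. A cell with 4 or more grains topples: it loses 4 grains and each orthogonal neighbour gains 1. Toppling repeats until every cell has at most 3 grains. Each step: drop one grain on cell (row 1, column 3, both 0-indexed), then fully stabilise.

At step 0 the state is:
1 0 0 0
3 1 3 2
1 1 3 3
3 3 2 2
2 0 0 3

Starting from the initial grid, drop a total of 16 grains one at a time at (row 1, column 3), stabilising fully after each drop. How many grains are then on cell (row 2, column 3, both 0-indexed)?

3

k=0  1 0 0 0
3 1 3 2
1 1 3 3
3 3 2 2
2 0 0 3
k=1  1 0 0 0
3 1 3 3
1 1 3 3
3 3 2 2
2 0 0 3
k=2  1 0 1 1
3 2 1 2
1 2 1 1
3 3 3 3
2 0 0 3
k=3  1 0 1 1
3 2 1 3
1 2 1 1
3 3 3 3
2 0 0 3
k=4  1 0 1 2
3 2 2 0
1 2 1 2
3 3 3 3
2 0 0 3
k=5  1 0 1 2
3 2 2 1
1 2 1 2
3 3 3 3
2 0 0 3
k=6  1 0 1 2
3 2 2 2
1 2 1 2
3 3 3 3
2 0 0 3
k=7  1 0 1 2
3 2 2 3
1 2 1 2
3 3 3 3
2 0 0 3
k=8  1 0 1 3
3 2 3 0
1 2 1 3
3 3 3 3
2 0 0 3
k=9  1 0 1 3
3 2 3 1
1 2 1 3
3 3 3 3
2 0 0 3
k=10  1 0 1 3
3 2 3 2
1 2 1 3
3 3 3 3
2 0 0 3
k=11  1 0 1 3
3 2 3 3
1 2 1 3
3 3 3 3
2 0 0 3
k=12  2 1 3 0
1 1 2 3
0 2 1 2
1 2 2 2
3 1 2 0
k=13  2 1 3 1
1 1 3 0
0 2 1 3
1 2 2 2
3 1 2 0
k=14  2 1 3 1
1 1 3 1
0 2 1 3
1 2 2 2
3 1 2 0
k=15  2 1 3 1
1 1 3 2
0 2 1 3
1 2 2 2
3 1 2 0
k=16  2 1 3 1
1 1 3 3
0 2 1 3
1 2 2 2
3 1 2 0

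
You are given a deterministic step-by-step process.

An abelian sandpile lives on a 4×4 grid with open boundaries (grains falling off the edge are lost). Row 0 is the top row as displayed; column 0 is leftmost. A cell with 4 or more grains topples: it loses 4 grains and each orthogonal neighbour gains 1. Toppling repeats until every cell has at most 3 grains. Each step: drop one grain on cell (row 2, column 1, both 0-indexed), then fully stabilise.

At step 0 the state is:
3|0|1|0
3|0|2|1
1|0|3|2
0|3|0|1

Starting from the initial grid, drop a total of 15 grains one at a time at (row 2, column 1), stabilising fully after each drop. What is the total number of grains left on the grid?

27

k=0  3|0|1|0
3|0|2|1
1|0|3|2
0|3|0|1
k=1  3|0|1|0
3|0|2|1
1|1|3|2
0|3|0|1
k=2  3|0|1|0
3|0|2|1
1|2|3|2
0|3|0|1
k=3  3|0|1|0
3|0|2|1
1|3|3|2
0|3|0|1
k=4  3|0|1|0
3|1|3|1
2|2|0|3
1|0|2|1
k=5  3|0|1|0
3|1|3|1
2|3|0|3
1|0|2|1
k=6  3|0|1|0
3|2|3|1
3|0|1|3
1|1|2|1
k=7  3|0|1|0
3|2|3|1
3|1|1|3
1|1|2|1
k=8  3|0|1|0
3|2|3|1
3|2|1|3
1|1|2|1
k=9  3|0|1|0
3|2|3|1
3|3|1|3
1|1|2|1
k=10  0|2|2|0
2|1|0|2
1|2|3|3
2|2|2|1
k=11  0|2|2|0
2|1|0|2
1|3|3|3
2|2|2|1
k=12  0|2|2|0
2|2|1|3
2|1|1|0
2|3|3|2
k=13  0|2|2|0
2|2|1|3
2|2|1|0
2|3|3|2
k=14  0|2|2|0
2|2|1|3
2|3|1|0
2|3|3|2
k=15  0|2|2|0
2|3|1|3
3|1|3|0
3|1|0|3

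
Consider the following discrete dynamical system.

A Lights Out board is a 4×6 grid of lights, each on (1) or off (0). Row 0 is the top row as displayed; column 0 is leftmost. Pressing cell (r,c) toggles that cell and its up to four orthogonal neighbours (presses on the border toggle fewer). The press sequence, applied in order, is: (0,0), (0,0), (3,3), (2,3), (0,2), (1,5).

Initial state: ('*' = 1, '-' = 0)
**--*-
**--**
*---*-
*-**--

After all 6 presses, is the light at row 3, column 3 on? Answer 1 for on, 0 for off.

1

t=0: **--*-
**--**
*---*-
*-**--
t=1: ----*-
-*--**
*---*-
*-**--
t=2: **--*-
**--**
*---*-
*-**--
t=3: **--*-
**--**
*--**-
*---*-
t=4: **--*-
**-***
*-*---
*--**-
t=5: *-***-
******
*-*---
*--**-
t=6: *-****
****--
*-*--*
*--**-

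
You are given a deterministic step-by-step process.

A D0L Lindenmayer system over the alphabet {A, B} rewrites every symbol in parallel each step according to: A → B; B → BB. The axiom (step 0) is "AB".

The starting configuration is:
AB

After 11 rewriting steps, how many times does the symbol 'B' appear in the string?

step 0: AB
step 1: BBB
step 2: BBBBBB
step 3: BBBBBBBBBBBB
step 4: BBBBBBBBBBBBBBBBBBBBBBBB
step 5: BBBBBBBBBBBBBBBBBBBBBBBBBBBBBBBBBBBBBBBBBBBBBBBB
step 6: BBBBBBBBBBBBBBBBBBBBBBBBBBBBBBBBBBBBBBBBBBBBBBBBBBBBBBBBBBBBBBBBBBBBBBBBBBBBBBBBBBBBBBBBBBBBBBBB
step 7: BBBBBBBBBBBBBBBBBBBBBBBBBBBBBBBBBBBBBBBBBBBBBBBBBBBBBBBBBB…BBBBBBBBBBBBBBBBBBBBBBBBBBBBBBBBBBBBBBBBBBBBBBBBBBBBBBBBBB  (len 192)
step 8: BBBBBBBBBBBBBBBBBBBBBBBBBBBBBBBBBBBBBBBBBBBBBBBBBBBBBBBBBB…BBBBBBBBBBBBBBBBBBBBBBBBBBBBBBBBBBBBBBBBBBBBBBBBBBBBBBBBBB  (len 384)
step 9: BBBBBBBBBBBBBBBBBBBBBBBBBBBBBBBBBBBBBBBBBBBBBBBBBBBBBBBBBB…BBBBBBBBBBBBBBBBBBBBBBBBBBBBBBBBBBBBBBBBBBBBBBBBBBBBBBBBBB  (len 768)
step 10: BBBBBBBBBBBBBBBBBBBBBBBBBBBBBBBBBBBBBBBBBBBBBBBBBBBBBBBBBB…BBBBBBBBBBBBBBBBBBBBBBBBBBBBBBBBBBBBBBBBBBBBBBBBBBBBBBBBBB  (len 1536)
step 11: BBBBBBBBBBBBBBBBBBBBBBBBBBBBBBBBBBBBBBBBBBBBBBBBBBBBBBBBBB…BBBBBBBBBBBBBBBBBBBBBBBBBBBBBBBBBBBBBBBBBBBBBBBBBBBBBBBBBB  (len 3072)

3072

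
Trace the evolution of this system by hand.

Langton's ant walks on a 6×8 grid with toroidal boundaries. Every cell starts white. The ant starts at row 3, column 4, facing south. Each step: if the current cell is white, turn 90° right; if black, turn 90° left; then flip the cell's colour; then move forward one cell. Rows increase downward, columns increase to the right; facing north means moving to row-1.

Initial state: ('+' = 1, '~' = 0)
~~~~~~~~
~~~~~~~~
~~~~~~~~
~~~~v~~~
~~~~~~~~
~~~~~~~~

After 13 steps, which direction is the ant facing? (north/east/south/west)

west

[0] ~~~~~~~~
~~~~~~~~
~~~~~~~~
~~~~v~~~
~~~~~~~~
~~~~~~~~
[1] ~~~~~~~~
~~~~~~~~
~~~~~~~~
~~~<+~~~
~~~~~~~~
~~~~~~~~
[2] ~~~~~~~~
~~~~~~~~
~~~^~~~~
~~~++~~~
~~~~~~~~
~~~~~~~~
[3] ~~~~~~~~
~~~~~~~~
~~~+>~~~
~~~++~~~
~~~~~~~~
~~~~~~~~
[4] ~~~~~~~~
~~~~~~~~
~~~++~~~
~~~+v~~~
~~~~~~~~
~~~~~~~~
[5] ~~~~~~~~
~~~~~~~~
~~~++~~~
~~~+~>~~
~~~~~~~~
~~~~~~~~
[6] ~~~~~~~~
~~~~~~~~
~~~++~~~
~~~+~+~~
~~~~~v~~
~~~~~~~~
[7] ~~~~~~~~
~~~~~~~~
~~~++~~~
~~~+~+~~
~~~~<+~~
~~~~~~~~
[8] ~~~~~~~~
~~~~~~~~
~~~++~~~
~~~+^+~~
~~~~++~~
~~~~~~~~
[9] ~~~~~~~~
~~~~~~~~
~~~++~~~
~~~++>~~
~~~~++~~
~~~~~~~~
[10] ~~~~~~~~
~~~~~~~~
~~~++^~~
~~~++~~~
~~~~++~~
~~~~~~~~
[11] ~~~~~~~~
~~~~~~~~
~~~+++>~
~~~++~~~
~~~~++~~
~~~~~~~~
[12] ~~~~~~~~
~~~~~~~~
~~~++++~
~~~++~v~
~~~~++~~
~~~~~~~~
[13] ~~~~~~~~
~~~~~~~~
~~~++++~
~~~++<+~
~~~~++~~
~~~~~~~~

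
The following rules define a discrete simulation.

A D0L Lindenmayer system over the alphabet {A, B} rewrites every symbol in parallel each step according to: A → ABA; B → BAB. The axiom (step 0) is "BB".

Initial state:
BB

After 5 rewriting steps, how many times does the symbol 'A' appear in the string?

242

step 0: BB
step 1: BABBAB
step 2: BABABABABBABABABAB
step 3: BABABABABABABABABABABABABABBABABABABABABABABABABABABAB
step 4: BABABABABABABABABABABABABABABABABABABABABABABABABABABABABA…ABABABABABABABABABABABABABABABABABABABABABABABABABABABABAB  (len 162)
step 5: BABABABABABABABABABABABABABABABABABABABABABABABABABABABABA…ABABABABABABABABABABABABABABABABABABABABABABABABABABABABAB  (len 486)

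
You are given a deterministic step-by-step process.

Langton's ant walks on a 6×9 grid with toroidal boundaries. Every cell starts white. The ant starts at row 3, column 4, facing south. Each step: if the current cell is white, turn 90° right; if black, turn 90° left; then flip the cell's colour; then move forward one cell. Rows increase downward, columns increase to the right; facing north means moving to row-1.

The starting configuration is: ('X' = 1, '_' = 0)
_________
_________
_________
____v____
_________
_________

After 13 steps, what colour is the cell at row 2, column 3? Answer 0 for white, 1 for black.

1

step 0: _________
_________
_________
____v____
_________
_________
step 1: _________
_________
_________
___<X____
_________
_________
step 2: _________
_________
___^_____
___XX____
_________
_________
step 3: _________
_________
___X>____
___XX____
_________
_________
step 4: _________
_________
___XX____
___Xv____
_________
_________
step 5: _________
_________
___XX____
___X_>___
_________
_________
step 6: _________
_________
___XX____
___X_X___
_____v___
_________
step 7: _________
_________
___XX____
___X_X___
____<X___
_________
step 8: _________
_________
___XX____
___X^X___
____XX___
_________
step 9: _________
_________
___XX____
___XX>___
____XX___
_________
step 10: _________
_________
___XX^___
___XX____
____XX___
_________
step 11: _________
_________
___XXX>__
___XX____
____XX___
_________
step 12: _________
_________
___XXXX__
___XX_v__
____XX___
_________
step 13: _________
_________
___XXXX__
___XX<X__
____XX___
_________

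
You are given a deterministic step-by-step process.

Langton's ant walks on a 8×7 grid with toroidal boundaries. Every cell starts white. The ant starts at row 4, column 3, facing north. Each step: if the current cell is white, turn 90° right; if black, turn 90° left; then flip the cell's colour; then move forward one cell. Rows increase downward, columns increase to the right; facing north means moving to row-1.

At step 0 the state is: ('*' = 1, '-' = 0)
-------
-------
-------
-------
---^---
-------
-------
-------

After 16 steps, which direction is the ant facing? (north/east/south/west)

north

0) -------
-------
-------
-------
---^---
-------
-------
-------
1) -------
-------
-------
-------
---*>--
-------
-------
-------
2) -------
-------
-------
-------
---**--
----v--
-------
-------
3) -------
-------
-------
-------
---**--
---<*--
-------
-------
4) -------
-------
-------
-------
---^*--
---**--
-------
-------
5) -------
-------
-------
-------
--<-*--
---**--
-------
-------
6) -------
-------
-------
--^----
--*-*--
---**--
-------
-------
7) -------
-------
-------
--*>---
--*-*--
---**--
-------
-------
8) -------
-------
-------
--**---
--*v*--
---**--
-------
-------
9) -------
-------
-------
--**---
--<**--
---**--
-------
-------
10) -------
-------
-------
--**---
---**--
--v**--
-------
-------
11) -------
-------
-------
--**---
---**--
-<***--
-------
-------
12) -------
-------
-------
--**---
-^-**--
-****--
-------
-------
13) -------
-------
-------
--**---
-*>**--
-****--
-------
-------
14) -------
-------
-------
--**---
-****--
-*v**--
-------
-------
15) -------
-------
-------
--**---
-****--
-*->*--
-------
-------
16) -------
-------
-------
--**---
-**^*--
-*--*--
-------
-------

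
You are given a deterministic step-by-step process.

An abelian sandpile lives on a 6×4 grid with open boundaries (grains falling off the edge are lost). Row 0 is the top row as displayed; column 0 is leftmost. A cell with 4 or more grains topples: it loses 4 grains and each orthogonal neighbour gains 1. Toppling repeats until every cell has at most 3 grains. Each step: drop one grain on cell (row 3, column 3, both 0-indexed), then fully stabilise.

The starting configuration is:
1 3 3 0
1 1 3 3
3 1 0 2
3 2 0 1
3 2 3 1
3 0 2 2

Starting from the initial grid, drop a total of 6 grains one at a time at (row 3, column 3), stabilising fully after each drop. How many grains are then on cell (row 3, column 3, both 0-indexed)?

3

[0] 1 3 3 0
1 1 3 3
3 1 0 2
3 2 0 1
3 2 3 1
3 0 2 2
[1] 1 3 3 0
1 1 3 3
3 1 0 2
3 2 0 2
3 2 3 1
3 0 2 2
[2] 1 3 3 0
1 1 3 3
3 1 0 2
3 2 0 3
3 2 3 1
3 0 2 2
[3] 1 3 3 0
1 1 3 3
3 1 0 3
3 2 1 0
3 2 3 2
3 0 2 2
[4] 1 3 3 0
1 1 3 3
3 1 0 3
3 2 1 1
3 2 3 2
3 0 2 2
[5] 1 3 3 0
1 1 3 3
3 1 0 3
3 2 1 2
3 2 3 2
3 0 2 2
[6] 1 3 3 0
1 1 3 3
3 1 0 3
3 2 1 3
3 2 3 2
3 0 2 2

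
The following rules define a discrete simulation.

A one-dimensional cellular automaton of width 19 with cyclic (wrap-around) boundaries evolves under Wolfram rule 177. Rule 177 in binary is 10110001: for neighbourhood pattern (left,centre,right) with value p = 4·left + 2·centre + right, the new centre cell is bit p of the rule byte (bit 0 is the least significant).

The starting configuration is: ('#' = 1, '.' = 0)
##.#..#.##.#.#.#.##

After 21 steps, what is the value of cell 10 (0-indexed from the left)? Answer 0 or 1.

t=0: ##.#..#.##.#.#.#.##
t=1: #.#.#..#..#.#.#.#.#
t=2: .#.#.#..#..#.#.#.#.
t=3: ..#.#.#..#..#.#.#.#
t=4: #..#.#.#..#..#.#.#.
t=5: .#..#.#.#..#..#.#.#
t=6: #.#..#.#.#..#..#.#.
t=7: .#.#..#.#.#..#..#.#
t=8: #.#.#..#.#.#..#..#.
t=9: .#.#.#..#.#.#..#..#
t=10: #.#.#.#..#.#.#..#..
t=11: .#.#.#.#..#.#.#..#.
t=12: ..#.#.#.#..#.#.#..#
t=13: #..#.#.#.#..#.#.#..
t=14: .#..#.#.#.#..#.#.#.
t=15: ..#..#.#.#.#..#.#.#
t=16: #..#..#.#.#.#..#.#.
t=17: .#..#..#.#.#.#..#.#
t=18: #.#..#..#.#.#.#..#.
t=19: .#.#..#..#.#.#.#..#
t=20: #.#.#..#..#.#.#.#..
t=21: .#.#.#..#..#.#.#.#.

0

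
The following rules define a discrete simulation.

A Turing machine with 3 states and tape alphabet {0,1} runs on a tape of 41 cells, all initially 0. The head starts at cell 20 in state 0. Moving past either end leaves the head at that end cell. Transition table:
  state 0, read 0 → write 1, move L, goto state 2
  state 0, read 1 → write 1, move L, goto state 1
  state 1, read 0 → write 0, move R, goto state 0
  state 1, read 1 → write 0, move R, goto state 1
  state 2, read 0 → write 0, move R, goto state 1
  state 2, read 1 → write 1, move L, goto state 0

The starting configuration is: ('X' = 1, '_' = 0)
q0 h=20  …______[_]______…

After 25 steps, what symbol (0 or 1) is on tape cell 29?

[0] q0 h=20  …______[_]______…
[1] q2 h=19  …______[_]X_____…
[2] q1 h=20  …______[X]______…
[3] q1 h=21  …______[_]______…
[4] q0 h=22  …______[_]______…
[5] q2 h=21  …______[_]X_____…
[6] q1 h=22  …______[X]______…
[7] q1 h=23  …______[_]______…
[8] q0 h=24  …______[_]______…
[9] q2 h=23  …______[_]X_____…
[10] q1 h=24  …______[X]______…
[11] q1 h=25  …______[_]______…
[12] q0 h=26  …______[_]______…
[13] q2 h=25  …______[_]X_____…
[14] q1 h=26  …______[X]______…
[15] q1 h=27  …______[_]______…
[16] q0 h=28  …______[_]______…
[17] q2 h=27  …______[_]X_____…
[18] q1 h=28  …______[X]______…
[19] q1 h=29  …______[_]______…
[20] q0 h=30  …______[_]______…
[21] q2 h=29  …______[_]X_____…
[22] q1 h=30  …______[X]______…
[23] q1 h=31  …______[_]______…
[24] q0 h=32  …______[_]______…
[25] q2 h=31  …______[_]X_____…

0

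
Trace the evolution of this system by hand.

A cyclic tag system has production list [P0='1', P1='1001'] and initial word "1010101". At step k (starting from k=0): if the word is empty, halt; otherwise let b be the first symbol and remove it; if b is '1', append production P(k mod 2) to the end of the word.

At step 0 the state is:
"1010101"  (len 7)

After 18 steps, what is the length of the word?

step 0: "1010101"  (len 7)
step 1: "0101011"  (len 7)
step 2: "101011"  (len 6)
step 3: "010111"  (len 6)
step 4: "10111"  (len 5)
step 5: "01111"  (len 5)
step 6: "1111"  (len 4)
step 7: "1111"  (len 4)
step 8: "1111001"  (len 7)
step 9: "1110011"  (len 7)
step 10: "1100111001"  (len 10)
step 11: "1001110011"  (len 10)
step 12: "0011100111001"  (len 13)
step 13: "011100111001"  (len 12)
step 14: "11100111001"  (len 11)
step 15: "11001110011"  (len 11)
step 16: "10011100111001"  (len 14)
step 17: "00111001110011"  (len 14)
step 18: "0111001110011"  (len 13)

13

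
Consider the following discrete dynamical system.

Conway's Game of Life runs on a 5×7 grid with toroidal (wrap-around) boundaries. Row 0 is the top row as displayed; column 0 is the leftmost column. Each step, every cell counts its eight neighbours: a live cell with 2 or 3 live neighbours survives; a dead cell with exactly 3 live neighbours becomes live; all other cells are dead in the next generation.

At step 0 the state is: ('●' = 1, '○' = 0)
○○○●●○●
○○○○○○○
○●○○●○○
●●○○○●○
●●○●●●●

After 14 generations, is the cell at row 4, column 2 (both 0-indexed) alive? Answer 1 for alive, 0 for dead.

k=0  ○○○●●○●
○○○○○○○
○●○○●○○
●●○○○●○
●●○●●●●
k=1  ○○●●○○●
○○○●●●○
●●○○○○○
○○○●○○○
○●○●○○○
k=2  ○○○○○●○
●●○●●●●
○○●●○○○
●●○○○○○
○○○●●○○
k=3  ●○●○○○○
●●○●○●●
○○○●○●○
○●○○●○○
○○○○●○○
k=4  ●○●●●●○
●●○●○●○
○●○●○●○
○○○●●●○
○●○●○○○
k=5  ●○○○○●○
●○○○○●○
●●○●○●○
○○○●○●○
○●○○○○●
k=6  ●●○○○●○
●○○○○●○
●●●○○●○
○●○○○●○
●○○○●●●
k=7  ○●○○○○○
○○●○●●○
●○●○●●○
○○●○○○○
○○○○●○○
k=8  ○○○●●●○
○○●○●●●
○○●○●●●
○●○○●●○
○○○○○○○
k=9  ○○○●○○●
○○●○○○○
●●●○○○○
○○○●●○●
○○○●○○○
k=10  ○○●●○○○
●○●●○○○
●●●○○○○
●●○●●○○
○○●●○●○
k=11  ○○○○○○○
●○○○○○○
○○○○●○●
●○○○●○●
○○○○○○○
k=12  ○○○○○○○
○○○○○○○
○○○○○○●
●○○○○○●
○○○○○○○
k=13  ○○○○○○○
○○○○○○○
●○○○○○●
●○○○○○●
○○○○○○○
k=14  ○○○○○○○
○○○○○○○
●○○○○○●
●○○○○○●
○○○○○○○

0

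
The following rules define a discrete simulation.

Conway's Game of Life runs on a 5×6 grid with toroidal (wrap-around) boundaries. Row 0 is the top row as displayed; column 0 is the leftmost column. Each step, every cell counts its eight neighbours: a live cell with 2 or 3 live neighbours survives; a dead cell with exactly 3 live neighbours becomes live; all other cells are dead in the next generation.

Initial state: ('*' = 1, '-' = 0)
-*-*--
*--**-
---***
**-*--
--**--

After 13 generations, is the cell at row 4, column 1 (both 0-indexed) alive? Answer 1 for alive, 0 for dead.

0) -*-*--
*--**-
---***
**-*--
--**--
1) -*----
*-----
-*----
**---*
*--**-
2) **---*
**----
-*---*
-**-**
--*-*-
3) --*--*
--*---
----**
-**-**
--*-*-
4) -**---
---***
***-**
***---
*-*-*-
5) ***---
------
------
----*-
*----*
6) **---*
-*----
------
-----*
*----*
7) -*---*
-*----
------
*----*
-*--*-
8) -**---
*-----
*-----
*----*
-*--*-
9) ***---
*-----
**----
**---*
-**--*
10) --*--*
--*--*
------
-----*
-----*
11) *---**
------
------
------
*---**
12) *---*-
-----*
------
-----*
*---*-
13) *---*-
-----*
------
-----*
*---*-

0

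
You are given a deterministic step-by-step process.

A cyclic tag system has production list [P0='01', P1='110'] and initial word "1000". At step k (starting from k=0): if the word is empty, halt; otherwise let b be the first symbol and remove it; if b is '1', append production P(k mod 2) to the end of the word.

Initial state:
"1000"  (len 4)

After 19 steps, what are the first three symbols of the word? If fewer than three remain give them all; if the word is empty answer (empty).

t=0: "1000"  (len 4)
t=1: "00001"  (len 5)
t=2: "0001"  (len 4)
t=3: "001"  (len 3)
t=4: "01"  (len 2)
t=5: "1"  (len 1)
t=6: "110"  (len 3)
t=7: "1001"  (len 4)
t=8: "001110"  (len 6)
t=9: "01110"  (len 5)
t=10: "1110"  (len 4)
t=11: "11001"  (len 5)
t=12: "1001110"  (len 7)
t=13: "00111001"  (len 8)
t=14: "0111001"  (len 7)
t=15: "111001"  (len 6)
t=16: "11001110"  (len 8)
t=17: "100111001"  (len 9)
t=18: "00111001110"  (len 11)
t=19: "0111001110"  (len 10)

011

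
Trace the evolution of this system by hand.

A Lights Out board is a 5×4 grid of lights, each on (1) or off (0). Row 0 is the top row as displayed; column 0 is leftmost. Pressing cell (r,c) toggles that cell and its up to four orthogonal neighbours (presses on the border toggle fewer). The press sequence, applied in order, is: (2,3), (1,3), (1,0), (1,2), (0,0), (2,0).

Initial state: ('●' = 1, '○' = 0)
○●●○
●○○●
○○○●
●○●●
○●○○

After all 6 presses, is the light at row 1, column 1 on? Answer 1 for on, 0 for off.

gen 0: ○●●○
●○○●
○○○●
●○●●
○●○○
gen 1: ○●●○
●○○○
○○●○
●○●○
○●○○
gen 2: ○●●●
●○●●
○○●●
●○●○
○●○○
gen 3: ●●●●
○●●●
●○●●
●○●○
○●○○
gen 4: ●●○●
○○○○
●○○●
●○●○
○●○○
gen 5: ○○○●
●○○○
●○○●
●○●○
○●○○
gen 6: ○○○●
○○○○
○●○●
○○●○
○●○○

0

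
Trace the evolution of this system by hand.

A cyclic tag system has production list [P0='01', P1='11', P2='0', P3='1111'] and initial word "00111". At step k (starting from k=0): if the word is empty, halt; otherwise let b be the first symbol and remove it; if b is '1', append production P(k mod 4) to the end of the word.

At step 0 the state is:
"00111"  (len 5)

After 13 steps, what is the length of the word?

12

0) "00111"  (len 5)
1) "0111"  (len 4)
2) "111"  (len 3)
3) "110"  (len 3)
4) "101111"  (len 6)
5) "0111101"  (len 7)
6) "111101"  (len 6)
7) "111010"  (len 6)
8) "110101111"  (len 9)
9) "1010111101"  (len 10)
10) "01011110111"  (len 11)
11) "1011110111"  (len 10)
12) "0111101111111"  (len 13)
13) "111101111111"  (len 12)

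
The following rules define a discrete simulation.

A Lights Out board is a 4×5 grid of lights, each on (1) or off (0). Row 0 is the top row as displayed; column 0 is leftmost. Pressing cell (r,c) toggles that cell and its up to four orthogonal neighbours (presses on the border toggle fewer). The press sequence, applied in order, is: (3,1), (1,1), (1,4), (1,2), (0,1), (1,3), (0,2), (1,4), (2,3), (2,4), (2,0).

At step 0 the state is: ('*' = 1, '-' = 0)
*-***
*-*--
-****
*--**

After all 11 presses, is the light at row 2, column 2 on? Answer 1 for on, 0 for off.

gen 0: *-***
*-*--
-****
*--**
gen 1: *-***
*-*--
--***
-****
gen 2: *****
-*---
-****
-****
gen 3: ****-
-*-**
-***-
-****
gen 4: **-*-
--*-*
-*-*-
-****
gen 5: --**-
-**-*
-*-*-
-****
gen 6: --*--
-*-*-
-*---
-****
gen 7: -*-*-
-***-
-*---
-****
gen 8: -*-**
-**-*
-*--*
-****
gen 9: -*-**
-****
-***-
-**-*
gen 10: -*-**
-***-
-**-*
-**--
gen 11: -*-**
****-
*-*-*
***--

1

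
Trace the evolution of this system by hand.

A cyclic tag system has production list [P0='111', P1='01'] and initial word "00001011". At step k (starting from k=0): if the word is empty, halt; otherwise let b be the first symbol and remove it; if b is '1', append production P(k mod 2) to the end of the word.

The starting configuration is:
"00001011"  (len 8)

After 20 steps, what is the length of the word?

gen 0: "00001011"  (len 8)
gen 1: "0001011"  (len 7)
gen 2: "001011"  (len 6)
gen 3: "01011"  (len 5)
gen 4: "1011"  (len 4)
gen 5: "011111"  (len 6)
gen 6: "11111"  (len 5)
gen 7: "1111111"  (len 7)
gen 8: "11111101"  (len 8)
gen 9: "1111101111"  (len 10)
gen 10: "11110111101"  (len 11)
gen 11: "1110111101111"  (len 13)
gen 12: "11011110111101"  (len 14)
gen 13: "1011110111101111"  (len 16)
gen 14: "01111011110111101"  (len 17)
gen 15: "1111011110111101"  (len 16)
gen 16: "11101111011110101"  (len 17)
gen 17: "1101111011110101111"  (len 19)
gen 18: "10111101111010111101"  (len 20)
gen 19: "0111101111010111101111"  (len 22)
gen 20: "111101111010111101111"  (len 21)

21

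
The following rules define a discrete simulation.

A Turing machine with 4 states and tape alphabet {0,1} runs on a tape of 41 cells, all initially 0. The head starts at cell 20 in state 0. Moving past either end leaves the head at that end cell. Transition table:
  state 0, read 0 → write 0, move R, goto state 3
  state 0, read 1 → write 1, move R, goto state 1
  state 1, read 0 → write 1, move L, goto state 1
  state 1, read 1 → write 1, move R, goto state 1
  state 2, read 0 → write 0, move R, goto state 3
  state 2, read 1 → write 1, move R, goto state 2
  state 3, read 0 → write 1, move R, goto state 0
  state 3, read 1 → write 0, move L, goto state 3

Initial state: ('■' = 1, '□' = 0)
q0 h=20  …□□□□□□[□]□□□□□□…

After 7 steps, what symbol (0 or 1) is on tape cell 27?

0

step 0: q0 h=20  …□□□□□□[□]□□□□□□…
step 1: q3 h=21  …□□□□□□[□]□□□□□□…
step 2: q0 h=22  …□□□□□■[□]□□□□□□…
step 3: q3 h=23  …□□□□■□[□]□□□□□□…
step 4: q0 h=24  …□□□■□■[□]□□□□□□…
step 5: q3 h=25  …□□■□■□[□]□□□□□□…
step 6: q0 h=26  …□■□■□■[□]□□□□□□…
step 7: q3 h=27  …■□■□■□[□]□□□□□□…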